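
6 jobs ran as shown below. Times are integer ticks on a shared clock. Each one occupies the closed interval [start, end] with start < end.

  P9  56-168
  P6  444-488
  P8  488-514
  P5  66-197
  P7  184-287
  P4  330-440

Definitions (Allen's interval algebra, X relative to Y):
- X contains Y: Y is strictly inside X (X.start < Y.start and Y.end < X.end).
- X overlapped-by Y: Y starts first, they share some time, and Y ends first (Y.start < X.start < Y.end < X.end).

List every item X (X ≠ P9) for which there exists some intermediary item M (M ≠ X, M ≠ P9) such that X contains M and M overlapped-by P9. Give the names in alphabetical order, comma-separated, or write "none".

Target P9 = [56, 168].
Intermediaries M with M overlapped-by P9: P5.
Via P5 — items with X contains P5: none.
Union: none.

none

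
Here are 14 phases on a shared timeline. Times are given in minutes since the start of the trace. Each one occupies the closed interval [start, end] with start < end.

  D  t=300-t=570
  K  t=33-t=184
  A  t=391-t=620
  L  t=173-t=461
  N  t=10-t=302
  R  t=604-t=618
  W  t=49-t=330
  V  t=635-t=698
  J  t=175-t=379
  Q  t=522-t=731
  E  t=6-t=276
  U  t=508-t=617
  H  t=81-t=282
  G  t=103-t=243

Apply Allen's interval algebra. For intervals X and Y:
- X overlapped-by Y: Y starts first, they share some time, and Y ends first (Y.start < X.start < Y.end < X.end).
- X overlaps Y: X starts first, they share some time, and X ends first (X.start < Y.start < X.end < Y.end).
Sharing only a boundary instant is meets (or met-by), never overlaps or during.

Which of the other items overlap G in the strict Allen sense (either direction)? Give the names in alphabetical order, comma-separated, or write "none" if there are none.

Target G = [t=103, t=243].
A [t=391, t=620] → after → no.
D [t=300, t=570] → after → no.
E [t=6, t=276] → contains → no.
H [t=81, t=282] → contains → no.
J [t=175, t=379] → overlapped-by → yes.
K [t=33, t=184] → overlaps → yes.
L [t=173, t=461] → overlapped-by → yes.
N [t=10, t=302] → contains → no.
Q [t=522, t=731] → after → no.
R [t=604, t=618] → after → no.
U [t=508, t=617] → after → no.
V [t=635, t=698] → after → no.
W [t=49, t=330] → contains → no.
Result: J, K, L.

J, K, L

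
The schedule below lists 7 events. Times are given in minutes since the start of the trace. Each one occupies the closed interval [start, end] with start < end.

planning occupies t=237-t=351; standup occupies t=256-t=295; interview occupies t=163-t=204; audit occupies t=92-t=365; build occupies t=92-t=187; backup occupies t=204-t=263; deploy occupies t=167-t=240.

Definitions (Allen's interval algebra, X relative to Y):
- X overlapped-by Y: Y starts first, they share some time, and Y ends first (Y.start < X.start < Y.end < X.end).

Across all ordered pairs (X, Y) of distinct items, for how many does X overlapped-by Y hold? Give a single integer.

7

Checking all 42 ordered pairs for relation 'overlapped-by'; matching pairs in alphabetical order:
(backup, deploy): backup overlapped-by deploy ✓
(deploy, build): deploy overlapped-by build ✓
(deploy, interview): deploy overlapped-by interview ✓
(interview, build): interview overlapped-by build ✓
(planning, backup): planning overlapped-by backup ✓
(planning, deploy): planning overlapped-by deploy ✓
(standup, backup): standup overlapped-by backup ✓
Count: 7.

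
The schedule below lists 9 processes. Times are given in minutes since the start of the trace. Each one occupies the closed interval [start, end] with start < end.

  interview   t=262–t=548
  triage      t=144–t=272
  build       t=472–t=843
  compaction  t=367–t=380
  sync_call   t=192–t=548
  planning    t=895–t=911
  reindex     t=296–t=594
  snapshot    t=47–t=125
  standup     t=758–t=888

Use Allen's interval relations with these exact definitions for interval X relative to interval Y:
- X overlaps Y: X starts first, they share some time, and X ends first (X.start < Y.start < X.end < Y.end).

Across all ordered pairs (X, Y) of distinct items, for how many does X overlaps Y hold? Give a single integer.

8

Checking all 72 ordered pairs for relation 'overlaps'; matching pairs in alphabetical order:
(build, standup): build overlaps standup ✓
(interview, build): interview overlaps build ✓
(interview, reindex): interview overlaps reindex ✓
(reindex, build): reindex overlaps build ✓
(sync_call, build): sync_call overlaps build ✓
(sync_call, reindex): sync_call overlaps reindex ✓
(triage, interview): triage overlaps interview ✓
(triage, sync_call): triage overlaps sync_call ✓
Count: 8.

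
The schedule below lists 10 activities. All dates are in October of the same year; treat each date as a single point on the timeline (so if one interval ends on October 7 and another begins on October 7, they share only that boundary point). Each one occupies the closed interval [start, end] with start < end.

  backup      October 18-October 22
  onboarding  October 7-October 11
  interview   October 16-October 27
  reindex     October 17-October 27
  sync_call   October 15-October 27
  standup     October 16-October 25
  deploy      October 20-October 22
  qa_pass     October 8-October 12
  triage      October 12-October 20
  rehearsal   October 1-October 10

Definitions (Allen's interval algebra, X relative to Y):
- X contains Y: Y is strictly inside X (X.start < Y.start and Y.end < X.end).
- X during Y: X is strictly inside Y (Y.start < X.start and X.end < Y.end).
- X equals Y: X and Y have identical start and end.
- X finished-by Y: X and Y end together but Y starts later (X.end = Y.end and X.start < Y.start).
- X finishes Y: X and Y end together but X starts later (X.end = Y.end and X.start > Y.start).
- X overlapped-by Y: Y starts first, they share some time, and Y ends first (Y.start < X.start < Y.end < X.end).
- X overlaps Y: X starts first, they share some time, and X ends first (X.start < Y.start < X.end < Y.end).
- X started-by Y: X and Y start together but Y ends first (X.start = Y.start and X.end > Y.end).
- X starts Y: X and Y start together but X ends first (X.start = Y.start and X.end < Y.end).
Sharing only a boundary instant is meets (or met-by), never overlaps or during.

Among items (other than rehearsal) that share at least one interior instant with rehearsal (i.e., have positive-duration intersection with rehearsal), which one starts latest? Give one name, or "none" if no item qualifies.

qa_pass

Target rehearsal = [October 1, October 10].
backup [October 18, October 22] → after → excluded.
deploy [October 20, October 22] → after → excluded.
interview [October 16, October 27] → after → excluded.
onboarding [October 7, October 11] → overlapped-by → candidate.
qa_pass [October 8, October 12] → overlapped-by → candidate.
reindex [October 17, October 27] → after → excluded.
standup [October 16, October 25] → after → excluded.
sync_call [October 15, October 27] → after → excluded.
triage [October 12, October 20] → after → excluded.
Among candidates, latest start is October 8 → qa_pass.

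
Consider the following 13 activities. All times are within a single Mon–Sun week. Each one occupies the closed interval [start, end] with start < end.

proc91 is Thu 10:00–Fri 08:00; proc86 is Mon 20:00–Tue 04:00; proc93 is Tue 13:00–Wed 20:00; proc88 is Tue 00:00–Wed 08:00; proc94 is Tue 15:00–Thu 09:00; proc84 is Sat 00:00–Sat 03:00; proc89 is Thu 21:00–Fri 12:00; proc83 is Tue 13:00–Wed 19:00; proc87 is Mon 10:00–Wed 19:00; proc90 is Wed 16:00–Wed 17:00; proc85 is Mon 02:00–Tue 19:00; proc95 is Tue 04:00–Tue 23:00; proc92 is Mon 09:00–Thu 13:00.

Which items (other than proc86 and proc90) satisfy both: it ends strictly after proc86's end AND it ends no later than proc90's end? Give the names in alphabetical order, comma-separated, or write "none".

proc85, proc88, proc95

Conditions: its end is strictly after proc86's end (X.end > Tue 04:00) AND its end is no later than proc90's end (X.end <= Wed 17:00).
proc83: end Wed 19:00 > Tue 04:00? ✓; end Wed 19:00 <= Wed 17:00? ✗ → no.
proc84: end Sat 03:00 > Tue 04:00? ✓; end Sat 03:00 <= Wed 17:00? ✗ → no.
proc85: end Tue 19:00 > Tue 04:00? ✓; end Tue 19:00 <= Wed 17:00? ✓ → yes.
proc87: end Wed 19:00 > Tue 04:00? ✓; end Wed 19:00 <= Wed 17:00? ✗ → no.
proc88: end Wed 08:00 > Tue 04:00? ✓; end Wed 08:00 <= Wed 17:00? ✓ → yes.
proc89: end Fri 12:00 > Tue 04:00? ✓; end Fri 12:00 <= Wed 17:00? ✗ → no.
proc91: end Fri 08:00 > Tue 04:00? ✓; end Fri 08:00 <= Wed 17:00? ✗ → no.
proc92: end Thu 13:00 > Tue 04:00? ✓; end Thu 13:00 <= Wed 17:00? ✗ → no.
proc93: end Wed 20:00 > Tue 04:00? ✓; end Wed 20:00 <= Wed 17:00? ✗ → no.
proc94: end Thu 09:00 > Tue 04:00? ✓; end Thu 09:00 <= Wed 17:00? ✗ → no.
proc95: end Tue 23:00 > Tue 04:00? ✓; end Tue 23:00 <= Wed 17:00? ✓ → yes.
Result: proc85, proc88, proc95.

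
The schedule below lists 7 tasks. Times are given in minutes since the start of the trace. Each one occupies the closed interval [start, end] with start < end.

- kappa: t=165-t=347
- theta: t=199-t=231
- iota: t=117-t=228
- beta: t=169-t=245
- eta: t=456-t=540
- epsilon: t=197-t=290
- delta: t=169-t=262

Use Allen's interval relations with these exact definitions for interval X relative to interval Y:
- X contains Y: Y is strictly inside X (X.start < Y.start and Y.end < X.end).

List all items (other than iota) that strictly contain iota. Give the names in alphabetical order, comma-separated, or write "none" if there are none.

Target iota = [t=117, t=228].
beta [t=169, t=245] → overlapped-by → no.
delta [t=169, t=262] → overlapped-by → no.
epsilon [t=197, t=290] → overlapped-by → no.
eta [t=456, t=540] → after → no.
kappa [t=165, t=347] → overlapped-by → no.
theta [t=199, t=231] → overlapped-by → no.
Result: none.

none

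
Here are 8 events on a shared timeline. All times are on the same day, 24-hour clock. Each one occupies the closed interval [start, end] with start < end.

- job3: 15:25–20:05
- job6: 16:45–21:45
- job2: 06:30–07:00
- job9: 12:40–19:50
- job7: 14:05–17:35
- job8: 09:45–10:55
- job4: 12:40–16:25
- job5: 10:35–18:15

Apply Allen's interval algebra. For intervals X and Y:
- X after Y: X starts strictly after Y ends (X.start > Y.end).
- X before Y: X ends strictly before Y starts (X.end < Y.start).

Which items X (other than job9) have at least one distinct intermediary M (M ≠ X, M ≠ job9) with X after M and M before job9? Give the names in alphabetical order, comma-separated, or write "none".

job3, job4, job5, job6, job7, job8

Target job9 = [12:40, 19:50].
Intermediaries M with M before job9: job2, job8.
Via job2 — items with X after job2: job3, job4, job5, job6, job7, job8.
Via job8 — items with X after job8: job3, job4, job6, job7.
Union: job3, job4, job5, job6, job7, job8.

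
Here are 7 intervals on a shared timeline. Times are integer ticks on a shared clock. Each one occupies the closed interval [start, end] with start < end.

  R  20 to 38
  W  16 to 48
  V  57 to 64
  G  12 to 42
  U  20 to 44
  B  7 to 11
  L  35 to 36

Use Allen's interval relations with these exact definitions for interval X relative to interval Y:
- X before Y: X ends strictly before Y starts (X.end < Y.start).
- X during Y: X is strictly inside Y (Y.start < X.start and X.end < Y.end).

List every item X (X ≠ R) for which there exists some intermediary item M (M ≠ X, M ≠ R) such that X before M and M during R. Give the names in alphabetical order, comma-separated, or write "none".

Target R = [20, 38].
Intermediaries M with M during R: L.
Via L — items with X before L: B.
Union: B.

B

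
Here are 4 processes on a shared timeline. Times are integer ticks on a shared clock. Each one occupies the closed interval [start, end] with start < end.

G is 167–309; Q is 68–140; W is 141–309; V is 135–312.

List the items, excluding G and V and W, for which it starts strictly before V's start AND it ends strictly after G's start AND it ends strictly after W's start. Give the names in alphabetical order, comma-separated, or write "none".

none

Conditions: its start is strictly before V's start (X.start < 135) AND its end is strictly after G's start (X.end > 167) AND its end is strictly after W's start (X.end > 141).
Q: start 68 < 135? ✓; end 140 > 167? ✗; end 140 > 141? ✗ → no.
Result: none.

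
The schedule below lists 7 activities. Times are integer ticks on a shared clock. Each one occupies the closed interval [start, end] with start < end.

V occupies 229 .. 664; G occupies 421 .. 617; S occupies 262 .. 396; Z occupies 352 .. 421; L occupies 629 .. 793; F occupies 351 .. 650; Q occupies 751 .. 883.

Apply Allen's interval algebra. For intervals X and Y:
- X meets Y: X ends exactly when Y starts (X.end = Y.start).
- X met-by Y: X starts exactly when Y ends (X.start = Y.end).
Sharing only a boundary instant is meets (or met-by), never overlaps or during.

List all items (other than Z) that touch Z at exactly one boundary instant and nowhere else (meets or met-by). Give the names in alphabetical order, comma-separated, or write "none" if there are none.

Target Z = [352, 421].
F [351, 650] → contains → no.
G [421, 617] → met-by → yes.
L [629, 793] → after → no.
Q [751, 883] → after → no.
S [262, 396] → overlaps → no.
V [229, 664] → contains → no.
Result: G.

G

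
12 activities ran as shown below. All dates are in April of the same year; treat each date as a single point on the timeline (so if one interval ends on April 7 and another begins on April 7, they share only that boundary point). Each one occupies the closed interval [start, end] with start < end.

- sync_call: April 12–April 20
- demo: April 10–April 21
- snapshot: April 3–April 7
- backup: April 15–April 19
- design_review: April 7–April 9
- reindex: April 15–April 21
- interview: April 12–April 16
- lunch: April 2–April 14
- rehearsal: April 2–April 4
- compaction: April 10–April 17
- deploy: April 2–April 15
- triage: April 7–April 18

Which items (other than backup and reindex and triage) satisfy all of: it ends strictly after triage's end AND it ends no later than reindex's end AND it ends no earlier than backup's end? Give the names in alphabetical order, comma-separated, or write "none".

demo, sync_call

Conditions: its end is strictly after triage's end (X.end > April 18) AND its end is no later than reindex's end (X.end <= April 21) AND its end is no earlier than backup's end (X.end >= April 19).
compaction: end April 17 > April 18? ✗; end April 17 <= April 21? ✓; end April 17 >= April 19? ✗ → no.
demo: end April 21 > April 18? ✓; end April 21 <= April 21? ✓; end April 21 >= April 19? ✓ → yes.
deploy: end April 15 > April 18? ✗; end April 15 <= April 21? ✓; end April 15 >= April 19? ✗ → no.
design_review: end April 9 > April 18? ✗; end April 9 <= April 21? ✓; end April 9 >= April 19? ✗ → no.
interview: end April 16 > April 18? ✗; end April 16 <= April 21? ✓; end April 16 >= April 19? ✗ → no.
lunch: end April 14 > April 18? ✗; end April 14 <= April 21? ✓; end April 14 >= April 19? ✗ → no.
rehearsal: end April 4 > April 18? ✗; end April 4 <= April 21? ✓; end April 4 >= April 19? ✗ → no.
snapshot: end April 7 > April 18? ✗; end April 7 <= April 21? ✓; end April 7 >= April 19? ✗ → no.
sync_call: end April 20 > April 18? ✓; end April 20 <= April 21? ✓; end April 20 >= April 19? ✓ → yes.
Result: demo, sync_call.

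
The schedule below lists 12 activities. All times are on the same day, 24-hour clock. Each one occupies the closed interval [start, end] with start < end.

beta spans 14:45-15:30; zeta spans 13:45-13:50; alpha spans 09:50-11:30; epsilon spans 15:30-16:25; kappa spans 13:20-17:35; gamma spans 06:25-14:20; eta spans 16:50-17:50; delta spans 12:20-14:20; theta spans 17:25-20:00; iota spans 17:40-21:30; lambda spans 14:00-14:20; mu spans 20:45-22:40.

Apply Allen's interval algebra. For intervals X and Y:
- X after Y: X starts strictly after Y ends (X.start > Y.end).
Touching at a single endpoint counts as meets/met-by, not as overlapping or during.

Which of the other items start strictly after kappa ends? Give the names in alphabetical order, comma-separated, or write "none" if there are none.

iota, mu

Target kappa = [13:20, 17:35].
alpha [09:50, 11:30] → before → no.
beta [14:45, 15:30] → during → no.
delta [12:20, 14:20] → overlaps → no.
epsilon [15:30, 16:25] → during → no.
eta [16:50, 17:50] → overlapped-by → no.
gamma [06:25, 14:20] → overlaps → no.
iota [17:40, 21:30] → after → yes.
lambda [14:00, 14:20] → during → no.
mu [20:45, 22:40] → after → yes.
theta [17:25, 20:00] → overlapped-by → no.
zeta [13:45, 13:50] → during → no.
Result: iota, mu.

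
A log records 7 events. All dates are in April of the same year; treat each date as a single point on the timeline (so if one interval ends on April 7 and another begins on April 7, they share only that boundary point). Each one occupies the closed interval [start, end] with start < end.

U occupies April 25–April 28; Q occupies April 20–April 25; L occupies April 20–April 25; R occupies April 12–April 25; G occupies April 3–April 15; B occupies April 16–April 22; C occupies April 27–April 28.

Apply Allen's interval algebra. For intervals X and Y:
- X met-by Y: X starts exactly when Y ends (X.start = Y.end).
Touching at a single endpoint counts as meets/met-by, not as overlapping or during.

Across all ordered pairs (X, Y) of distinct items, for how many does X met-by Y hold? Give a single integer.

Checking all 42 ordered pairs for relation 'met-by'; matching pairs in alphabetical order:
(U, L): U met-by L ✓
(U, Q): U met-by Q ✓
(U, R): U met-by R ✓
Count: 3.

3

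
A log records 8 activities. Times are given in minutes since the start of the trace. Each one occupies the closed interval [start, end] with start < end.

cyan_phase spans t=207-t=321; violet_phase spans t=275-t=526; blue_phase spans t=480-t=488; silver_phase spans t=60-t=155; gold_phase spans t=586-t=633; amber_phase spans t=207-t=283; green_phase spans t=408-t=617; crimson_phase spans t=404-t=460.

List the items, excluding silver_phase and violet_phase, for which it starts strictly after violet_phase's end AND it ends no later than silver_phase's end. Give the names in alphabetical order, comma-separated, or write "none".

none

Conditions: its start is strictly after violet_phase's end (X.start > t=526) AND its end is no later than silver_phase's end (X.end <= t=155).
amber_phase: start t=207 > t=526? ✗; end t=283 <= t=155? ✗ → no.
blue_phase: start t=480 > t=526? ✗; end t=488 <= t=155? ✗ → no.
crimson_phase: start t=404 > t=526? ✗; end t=460 <= t=155? ✗ → no.
cyan_phase: start t=207 > t=526? ✗; end t=321 <= t=155? ✗ → no.
gold_phase: start t=586 > t=526? ✓; end t=633 <= t=155? ✗ → no.
green_phase: start t=408 > t=526? ✗; end t=617 <= t=155? ✗ → no.
Result: none.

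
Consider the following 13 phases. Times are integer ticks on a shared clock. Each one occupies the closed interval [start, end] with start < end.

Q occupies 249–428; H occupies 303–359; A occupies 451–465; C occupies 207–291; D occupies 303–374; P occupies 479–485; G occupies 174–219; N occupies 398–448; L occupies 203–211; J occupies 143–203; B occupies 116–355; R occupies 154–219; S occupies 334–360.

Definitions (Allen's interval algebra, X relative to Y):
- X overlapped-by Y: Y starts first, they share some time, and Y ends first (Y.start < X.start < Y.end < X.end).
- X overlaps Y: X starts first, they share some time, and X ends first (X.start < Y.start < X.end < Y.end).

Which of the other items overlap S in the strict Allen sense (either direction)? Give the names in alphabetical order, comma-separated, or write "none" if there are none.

Target S = [334, 360].
A [451, 465] → after → no.
B [116, 355] → overlaps → yes.
C [207, 291] → before → no.
D [303, 374] → contains → no.
G [174, 219] → before → no.
H [303, 359] → overlaps → yes.
J [143, 203] → before → no.
L [203, 211] → before → no.
N [398, 448] → after → no.
P [479, 485] → after → no.
Q [249, 428] → contains → no.
R [154, 219] → before → no.
Result: B, H.

B, H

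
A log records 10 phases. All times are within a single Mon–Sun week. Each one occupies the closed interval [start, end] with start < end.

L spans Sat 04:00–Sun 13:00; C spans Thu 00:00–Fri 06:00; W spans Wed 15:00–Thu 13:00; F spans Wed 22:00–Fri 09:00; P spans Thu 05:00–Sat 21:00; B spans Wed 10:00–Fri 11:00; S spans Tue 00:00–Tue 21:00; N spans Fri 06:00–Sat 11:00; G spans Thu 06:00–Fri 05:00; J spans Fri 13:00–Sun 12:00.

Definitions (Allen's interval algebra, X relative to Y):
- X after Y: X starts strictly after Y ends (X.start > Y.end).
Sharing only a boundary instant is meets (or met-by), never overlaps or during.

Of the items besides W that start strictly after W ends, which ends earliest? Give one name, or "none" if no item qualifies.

N

Target W = [Wed 15:00, Thu 13:00].
B [Wed 10:00, Fri 11:00] → contains → excluded.
C [Thu 00:00, Fri 06:00] → overlapped-by → excluded.
F [Wed 22:00, Fri 09:00] → overlapped-by → excluded.
G [Thu 06:00, Fri 05:00] → overlapped-by → excluded.
J [Fri 13:00, Sun 12:00] → after → candidate.
L [Sat 04:00, Sun 13:00] → after → candidate.
N [Fri 06:00, Sat 11:00] → after → candidate.
P [Thu 05:00, Sat 21:00] → overlapped-by → excluded.
S [Tue 00:00, Tue 21:00] → before → excluded.
Among candidates, earliest end is Sat 11:00 → N.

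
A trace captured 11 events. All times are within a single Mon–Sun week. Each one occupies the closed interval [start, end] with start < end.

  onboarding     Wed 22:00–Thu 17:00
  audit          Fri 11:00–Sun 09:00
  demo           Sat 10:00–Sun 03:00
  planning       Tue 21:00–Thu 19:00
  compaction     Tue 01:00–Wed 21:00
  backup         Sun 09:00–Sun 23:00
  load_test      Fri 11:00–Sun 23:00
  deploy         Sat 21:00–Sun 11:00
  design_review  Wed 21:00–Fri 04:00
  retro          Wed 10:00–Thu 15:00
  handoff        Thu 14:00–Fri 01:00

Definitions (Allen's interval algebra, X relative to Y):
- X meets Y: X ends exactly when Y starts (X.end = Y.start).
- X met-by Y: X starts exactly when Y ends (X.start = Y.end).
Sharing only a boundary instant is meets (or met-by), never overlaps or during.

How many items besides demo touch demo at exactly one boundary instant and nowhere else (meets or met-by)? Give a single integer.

0

Target demo = [Sat 10:00, Sun 03:00].
audit [Fri 11:00, Sun 09:00] → contains → no.
backup [Sun 09:00, Sun 23:00] → after → no.
compaction [Tue 01:00, Wed 21:00] → before → no.
deploy [Sat 21:00, Sun 11:00] → overlapped-by → no.
design_review [Wed 21:00, Fri 04:00] → before → no.
handoff [Thu 14:00, Fri 01:00] → before → no.
load_test [Fri 11:00, Sun 23:00] → contains → no.
onboarding [Wed 22:00, Thu 17:00] → before → no.
planning [Tue 21:00, Thu 19:00] → before → no.
retro [Wed 10:00, Thu 15:00] → before → no.
Total: 0.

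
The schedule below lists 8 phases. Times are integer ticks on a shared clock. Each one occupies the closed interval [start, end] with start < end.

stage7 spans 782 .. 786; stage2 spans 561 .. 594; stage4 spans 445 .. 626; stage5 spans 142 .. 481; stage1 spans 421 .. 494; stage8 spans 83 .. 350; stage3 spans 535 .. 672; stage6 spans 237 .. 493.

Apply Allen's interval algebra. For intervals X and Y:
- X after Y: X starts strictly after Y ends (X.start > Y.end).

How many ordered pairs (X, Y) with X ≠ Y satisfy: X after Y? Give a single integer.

17

Checking all 56 ordered pairs for relation 'after'; matching pairs in alphabetical order:
(stage1, stage8): stage1 after stage8 ✓
(stage2, stage1): stage2 after stage1 ✓
(stage2, stage5): stage2 after stage5 ✓
(stage2, stage6): stage2 after stage6 ✓
(stage2, stage8): stage2 after stage8 ✓
(stage3, stage1): stage3 after stage1 ✓
(stage3, stage5): stage3 after stage5 ✓
(stage3, stage6): stage3 after stage6 ✓
(stage3, stage8): stage3 after stage8 ✓
(stage4, stage8): stage4 after stage8 ✓
(stage7, stage1): stage7 after stage1 ✓
(stage7, stage2): stage7 after stage2 ✓
(stage7, stage3): stage7 after stage3 ✓
(stage7, stage4): stage7 after stage4 ✓
(stage7, stage5): stage7 after stage5 ✓
(stage7, stage6): stage7 after stage6 ✓
(stage7, stage8): stage7 after stage8 ✓
Count: 17.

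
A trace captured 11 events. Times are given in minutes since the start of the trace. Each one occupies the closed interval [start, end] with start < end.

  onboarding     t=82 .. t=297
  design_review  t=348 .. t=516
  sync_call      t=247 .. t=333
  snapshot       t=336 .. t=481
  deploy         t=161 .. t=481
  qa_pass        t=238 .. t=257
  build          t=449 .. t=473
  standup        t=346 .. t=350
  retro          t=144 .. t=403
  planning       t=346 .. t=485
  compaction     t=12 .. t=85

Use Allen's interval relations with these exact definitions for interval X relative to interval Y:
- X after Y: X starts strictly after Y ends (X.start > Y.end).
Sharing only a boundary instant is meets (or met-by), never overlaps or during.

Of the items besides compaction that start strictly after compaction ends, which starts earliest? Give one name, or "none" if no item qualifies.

Target compaction = [t=12, t=85].
build [t=449, t=473] → after → candidate.
deploy [t=161, t=481] → after → candidate.
design_review [t=348, t=516] → after → candidate.
onboarding [t=82, t=297] → overlapped-by → excluded.
planning [t=346, t=485] → after → candidate.
qa_pass [t=238, t=257] → after → candidate.
retro [t=144, t=403] → after → candidate.
snapshot [t=336, t=481] → after → candidate.
standup [t=346, t=350] → after → candidate.
sync_call [t=247, t=333] → after → candidate.
Among candidates, earliest start is t=144 → retro.

retro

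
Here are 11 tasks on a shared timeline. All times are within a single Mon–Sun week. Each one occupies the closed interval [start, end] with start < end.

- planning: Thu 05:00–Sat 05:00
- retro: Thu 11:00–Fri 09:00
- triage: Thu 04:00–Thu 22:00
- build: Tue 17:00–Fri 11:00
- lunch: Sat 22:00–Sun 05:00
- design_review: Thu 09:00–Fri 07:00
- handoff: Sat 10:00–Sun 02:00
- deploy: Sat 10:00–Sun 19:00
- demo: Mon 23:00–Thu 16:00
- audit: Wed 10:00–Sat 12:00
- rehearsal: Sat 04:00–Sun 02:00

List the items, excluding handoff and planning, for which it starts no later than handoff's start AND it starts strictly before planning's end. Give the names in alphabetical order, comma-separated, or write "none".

Conditions: its start is no later than handoff's start (X.start <= Sat 10:00) AND its start is strictly before planning's end (X.start < Sat 05:00).
audit: start Wed 10:00 <= Sat 10:00? ✓; start Wed 10:00 < Sat 05:00? ✓ → yes.
build: start Tue 17:00 <= Sat 10:00? ✓; start Tue 17:00 < Sat 05:00? ✓ → yes.
demo: start Mon 23:00 <= Sat 10:00? ✓; start Mon 23:00 < Sat 05:00? ✓ → yes.
deploy: start Sat 10:00 <= Sat 10:00? ✓; start Sat 10:00 < Sat 05:00? ✗ → no.
design_review: start Thu 09:00 <= Sat 10:00? ✓; start Thu 09:00 < Sat 05:00? ✓ → yes.
lunch: start Sat 22:00 <= Sat 10:00? ✗; start Sat 22:00 < Sat 05:00? ✗ → no.
rehearsal: start Sat 04:00 <= Sat 10:00? ✓; start Sat 04:00 < Sat 05:00? ✓ → yes.
retro: start Thu 11:00 <= Sat 10:00? ✓; start Thu 11:00 < Sat 05:00? ✓ → yes.
triage: start Thu 04:00 <= Sat 10:00? ✓; start Thu 04:00 < Sat 05:00? ✓ → yes.
Result: audit, build, demo, design_review, rehearsal, retro, triage.

audit, build, demo, design_review, rehearsal, retro, triage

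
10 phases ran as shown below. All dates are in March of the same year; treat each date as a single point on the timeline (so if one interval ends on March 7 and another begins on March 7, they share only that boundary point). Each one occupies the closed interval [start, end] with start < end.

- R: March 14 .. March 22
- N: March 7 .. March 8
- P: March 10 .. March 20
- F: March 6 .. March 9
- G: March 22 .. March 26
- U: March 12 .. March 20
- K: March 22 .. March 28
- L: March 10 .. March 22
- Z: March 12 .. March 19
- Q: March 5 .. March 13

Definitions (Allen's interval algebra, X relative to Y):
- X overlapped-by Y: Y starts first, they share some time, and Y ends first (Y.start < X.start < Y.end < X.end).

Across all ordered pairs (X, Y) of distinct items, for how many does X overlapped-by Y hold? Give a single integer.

7

Checking all 90 ordered pairs for relation 'overlapped-by'; matching pairs in alphabetical order:
(L, Q): L overlapped-by Q ✓
(P, Q): P overlapped-by Q ✓
(R, P): R overlapped-by P ✓
(R, U): R overlapped-by U ✓
(R, Z): R overlapped-by Z ✓
(U, Q): U overlapped-by Q ✓
(Z, Q): Z overlapped-by Q ✓
Count: 7.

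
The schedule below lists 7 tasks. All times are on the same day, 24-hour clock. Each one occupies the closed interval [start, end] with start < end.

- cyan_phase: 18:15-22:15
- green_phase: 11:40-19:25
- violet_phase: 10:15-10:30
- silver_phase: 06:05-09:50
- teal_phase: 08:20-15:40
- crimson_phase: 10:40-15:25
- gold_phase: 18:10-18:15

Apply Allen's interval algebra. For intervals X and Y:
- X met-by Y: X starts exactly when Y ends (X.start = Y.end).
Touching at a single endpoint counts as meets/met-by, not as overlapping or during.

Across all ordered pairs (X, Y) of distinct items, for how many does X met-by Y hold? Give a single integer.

Checking all 42 ordered pairs for relation 'met-by'; matching pairs in alphabetical order:
(cyan_phase, gold_phase): cyan_phase met-by gold_phase ✓
Count: 1.

1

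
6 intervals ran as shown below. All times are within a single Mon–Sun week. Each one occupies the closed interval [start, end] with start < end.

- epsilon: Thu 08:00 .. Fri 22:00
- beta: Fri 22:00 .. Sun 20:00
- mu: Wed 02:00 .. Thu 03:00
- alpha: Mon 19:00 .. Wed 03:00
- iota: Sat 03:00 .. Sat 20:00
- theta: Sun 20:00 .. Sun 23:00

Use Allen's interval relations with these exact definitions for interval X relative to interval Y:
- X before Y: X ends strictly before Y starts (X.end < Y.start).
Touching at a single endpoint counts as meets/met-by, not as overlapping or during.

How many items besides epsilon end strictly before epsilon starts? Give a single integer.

Target epsilon = [Thu 08:00, Fri 22:00].
alpha [Mon 19:00, Wed 03:00] → before → counts.
beta [Fri 22:00, Sun 20:00] → met-by → no.
iota [Sat 03:00, Sat 20:00] → after → no.
mu [Wed 02:00, Thu 03:00] → before → counts.
theta [Sun 20:00, Sun 23:00] → after → no.
Total: 2.

2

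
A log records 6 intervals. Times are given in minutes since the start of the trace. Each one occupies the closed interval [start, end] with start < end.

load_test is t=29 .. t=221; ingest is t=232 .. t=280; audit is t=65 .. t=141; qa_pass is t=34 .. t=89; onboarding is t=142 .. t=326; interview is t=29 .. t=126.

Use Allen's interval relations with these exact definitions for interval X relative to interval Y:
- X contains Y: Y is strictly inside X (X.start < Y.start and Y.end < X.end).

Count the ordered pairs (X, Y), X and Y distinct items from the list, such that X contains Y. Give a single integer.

4

Checking all 30 ordered pairs for relation 'contains'; matching pairs in alphabetical order:
(interview, qa_pass): interview contains qa_pass ✓
(load_test, audit): load_test contains audit ✓
(load_test, qa_pass): load_test contains qa_pass ✓
(onboarding, ingest): onboarding contains ingest ✓
Count: 4.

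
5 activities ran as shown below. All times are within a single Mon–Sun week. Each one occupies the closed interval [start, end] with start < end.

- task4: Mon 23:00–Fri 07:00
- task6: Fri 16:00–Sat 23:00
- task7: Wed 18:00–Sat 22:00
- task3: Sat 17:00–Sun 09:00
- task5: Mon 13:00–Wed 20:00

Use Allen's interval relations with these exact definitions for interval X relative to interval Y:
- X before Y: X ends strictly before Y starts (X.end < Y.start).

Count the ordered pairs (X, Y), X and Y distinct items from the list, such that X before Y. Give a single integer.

4

Checking all 20 ordered pairs for relation 'before'; matching pairs in alphabetical order:
(task4, task3): task4 before task3 ✓
(task4, task6): task4 before task6 ✓
(task5, task3): task5 before task3 ✓
(task5, task6): task5 before task6 ✓
Count: 4.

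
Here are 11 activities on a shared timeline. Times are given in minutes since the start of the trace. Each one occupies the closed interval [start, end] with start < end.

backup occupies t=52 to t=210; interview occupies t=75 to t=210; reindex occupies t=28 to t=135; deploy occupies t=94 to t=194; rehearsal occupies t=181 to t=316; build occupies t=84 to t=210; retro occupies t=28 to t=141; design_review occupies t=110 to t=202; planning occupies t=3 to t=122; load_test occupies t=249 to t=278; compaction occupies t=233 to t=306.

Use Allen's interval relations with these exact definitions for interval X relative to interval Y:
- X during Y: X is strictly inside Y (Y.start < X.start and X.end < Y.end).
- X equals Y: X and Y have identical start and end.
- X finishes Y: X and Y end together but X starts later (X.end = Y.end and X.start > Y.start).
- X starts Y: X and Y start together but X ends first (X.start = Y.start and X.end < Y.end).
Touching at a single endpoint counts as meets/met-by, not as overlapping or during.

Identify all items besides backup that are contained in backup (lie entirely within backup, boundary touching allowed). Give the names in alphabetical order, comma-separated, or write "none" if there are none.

build, deploy, design_review, interview

Target backup = [t=52, t=210].
build [t=84, t=210] → finishes → yes.
compaction [t=233, t=306] → after → no.
deploy [t=94, t=194] → during → yes.
design_review [t=110, t=202] → during → yes.
interview [t=75, t=210] → finishes → yes.
load_test [t=249, t=278] → after → no.
planning [t=3, t=122] → overlaps → no.
rehearsal [t=181, t=316] → overlapped-by → no.
reindex [t=28, t=135] → overlaps → no.
retro [t=28, t=141] → overlaps → no.
Result: build, deploy, design_review, interview.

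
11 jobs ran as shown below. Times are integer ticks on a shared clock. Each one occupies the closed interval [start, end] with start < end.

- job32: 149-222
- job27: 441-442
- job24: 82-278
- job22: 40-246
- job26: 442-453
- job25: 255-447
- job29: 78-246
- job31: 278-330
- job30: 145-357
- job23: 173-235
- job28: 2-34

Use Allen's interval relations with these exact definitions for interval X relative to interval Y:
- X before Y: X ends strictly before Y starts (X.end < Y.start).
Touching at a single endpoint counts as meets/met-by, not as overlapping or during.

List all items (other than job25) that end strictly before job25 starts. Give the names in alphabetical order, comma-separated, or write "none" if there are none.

Target job25 = [255, 447].
job22 [40, 246] → before → yes.
job23 [173, 235] → before → yes.
job24 [82, 278] → overlaps → no.
job26 [442, 453] → overlapped-by → no.
job27 [441, 442] → during → no.
job28 [2, 34] → before → yes.
job29 [78, 246] → before → yes.
job30 [145, 357] → overlaps → no.
job31 [278, 330] → during → no.
job32 [149, 222] → before → yes.
Result: job22, job23, job28, job29, job32.

job22, job23, job28, job29, job32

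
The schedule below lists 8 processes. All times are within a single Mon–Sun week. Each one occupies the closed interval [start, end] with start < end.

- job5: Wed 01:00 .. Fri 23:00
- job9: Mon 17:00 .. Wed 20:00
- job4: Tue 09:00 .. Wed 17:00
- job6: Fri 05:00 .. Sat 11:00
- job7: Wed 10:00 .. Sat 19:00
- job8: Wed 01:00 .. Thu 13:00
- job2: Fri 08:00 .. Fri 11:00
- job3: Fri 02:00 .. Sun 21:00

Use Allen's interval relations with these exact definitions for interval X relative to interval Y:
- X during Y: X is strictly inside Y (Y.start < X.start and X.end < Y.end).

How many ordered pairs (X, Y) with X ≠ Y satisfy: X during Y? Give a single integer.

Checking all 56 ordered pairs for relation 'during'; matching pairs in alphabetical order:
(job2, job3): job2 during job3 ✓
(job2, job5): job2 during job5 ✓
(job2, job6): job2 during job6 ✓
(job2, job7): job2 during job7 ✓
(job4, job9): job4 during job9 ✓
(job6, job3): job6 during job3 ✓
(job6, job7): job6 during job7 ✓
Count: 7.

7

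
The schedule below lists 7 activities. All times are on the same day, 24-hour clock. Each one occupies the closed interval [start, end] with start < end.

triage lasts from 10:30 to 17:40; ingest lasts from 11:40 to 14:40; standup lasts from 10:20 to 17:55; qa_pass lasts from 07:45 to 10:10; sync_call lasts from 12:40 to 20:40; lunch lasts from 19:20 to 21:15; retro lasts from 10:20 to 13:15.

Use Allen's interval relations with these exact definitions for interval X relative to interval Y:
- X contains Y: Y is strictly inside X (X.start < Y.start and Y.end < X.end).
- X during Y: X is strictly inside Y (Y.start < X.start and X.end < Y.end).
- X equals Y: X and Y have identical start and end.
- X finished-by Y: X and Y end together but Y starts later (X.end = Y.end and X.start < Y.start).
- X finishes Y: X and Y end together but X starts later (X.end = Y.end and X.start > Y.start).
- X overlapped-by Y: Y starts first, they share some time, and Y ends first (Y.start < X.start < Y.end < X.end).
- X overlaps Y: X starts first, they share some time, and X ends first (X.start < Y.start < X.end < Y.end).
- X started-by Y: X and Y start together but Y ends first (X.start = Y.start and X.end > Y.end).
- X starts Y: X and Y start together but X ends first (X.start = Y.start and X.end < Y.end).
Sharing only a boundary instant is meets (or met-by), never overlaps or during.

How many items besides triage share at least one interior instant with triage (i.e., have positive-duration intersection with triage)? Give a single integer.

Target triage = [10:30, 17:40].
ingest [11:40, 14:40] → during → counts.
lunch [19:20, 21:15] → after → no.
qa_pass [07:45, 10:10] → before → no.
retro [10:20, 13:15] → overlaps → counts.
standup [10:20, 17:55] → contains → counts.
sync_call [12:40, 20:40] → overlapped-by → counts.
Total: 4.

4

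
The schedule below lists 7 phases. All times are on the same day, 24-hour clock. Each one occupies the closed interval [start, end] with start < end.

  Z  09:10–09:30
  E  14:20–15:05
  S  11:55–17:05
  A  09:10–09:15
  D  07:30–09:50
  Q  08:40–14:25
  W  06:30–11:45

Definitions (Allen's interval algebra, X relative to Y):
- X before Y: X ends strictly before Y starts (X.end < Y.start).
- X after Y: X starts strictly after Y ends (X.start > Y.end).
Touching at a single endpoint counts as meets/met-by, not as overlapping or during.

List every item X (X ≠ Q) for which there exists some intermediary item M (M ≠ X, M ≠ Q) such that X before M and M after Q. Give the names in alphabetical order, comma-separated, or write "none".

none

Target Q = [08:40, 14:25].
Intermediaries M with M after Q: none.
Union: none.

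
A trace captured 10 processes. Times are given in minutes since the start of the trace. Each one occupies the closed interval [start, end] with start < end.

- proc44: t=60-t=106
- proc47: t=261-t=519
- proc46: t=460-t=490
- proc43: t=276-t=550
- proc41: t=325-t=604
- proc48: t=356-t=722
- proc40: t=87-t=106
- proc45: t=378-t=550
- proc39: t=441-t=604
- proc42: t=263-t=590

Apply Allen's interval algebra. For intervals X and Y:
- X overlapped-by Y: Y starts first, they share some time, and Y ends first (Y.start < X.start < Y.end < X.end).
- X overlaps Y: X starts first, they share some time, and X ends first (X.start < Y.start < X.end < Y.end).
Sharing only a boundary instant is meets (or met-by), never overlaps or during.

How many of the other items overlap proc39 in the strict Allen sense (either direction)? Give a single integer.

4

Target proc39 = [t=441, t=604].
proc40 [t=87, t=106] → before → no.
proc41 [t=325, t=604] → finished-by → no.
proc42 [t=263, t=590] → overlaps → counts.
proc43 [t=276, t=550] → overlaps → counts.
proc44 [t=60, t=106] → before → no.
proc45 [t=378, t=550] → overlaps → counts.
proc46 [t=460, t=490] → during → no.
proc47 [t=261, t=519] → overlaps → counts.
proc48 [t=356, t=722] → contains → no.
Total: 4.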